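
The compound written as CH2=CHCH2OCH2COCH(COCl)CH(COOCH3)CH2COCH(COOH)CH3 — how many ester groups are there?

1

C=C double bond → alkene.
C–O–C with sp³ carbons on both sides and no adjacent C=O → ether.
–C(=O)– with carbon on both sides → ketone.
pendant –C(=O)X: carbonyl C bonded to C and halogen → acyl halide.
pendant –COOCH3: carbonyl C bonded to C and –OCH3 → ester.
–C(=O)– with carbon on both sides → ketone.
pendant –COOH: carbonyl C bonded to C and –OH → carboxylic acid.
Ester appears at: CH(COOCH3) → 1.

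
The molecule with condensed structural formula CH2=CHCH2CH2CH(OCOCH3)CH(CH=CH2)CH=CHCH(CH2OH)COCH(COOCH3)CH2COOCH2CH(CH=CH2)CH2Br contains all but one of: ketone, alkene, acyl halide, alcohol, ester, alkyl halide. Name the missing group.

acyl halide

alkyl halide: present (CH2Br — halogen on an sp³ carbon → alkyl halide).
ester: present (CH(OCOCH3) — pendant –OC(=O)CH3: an acyloxy group → ester).
ketone: present (CO — –C(=O)– with carbon on both sides → ketone).
alcohol: present (CH(CH2OH) — pendant –CH2OH on an sp³ backbone C → alcohol).
alkene: present (CH2=CH — C=C double bond → alkene).
acyl halide: no segment matches this pattern.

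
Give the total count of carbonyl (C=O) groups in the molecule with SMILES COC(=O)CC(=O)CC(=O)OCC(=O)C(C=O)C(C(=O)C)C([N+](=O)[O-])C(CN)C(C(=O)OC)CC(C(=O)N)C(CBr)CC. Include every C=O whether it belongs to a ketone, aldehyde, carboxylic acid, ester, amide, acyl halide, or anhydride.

CH3OOC: ester, 1 C=O (running total 1).
CO: ketone, 1 C=O (running total 2).
CH2COOCH2: ester, 1 C=O (running total 3).
CO: ketone, 1 C=O (running total 4).
CH(CHO): aldehyde, 1 C=O (running total 5).
CH(COCH3): ketone, 1 C=O (running total 6).
CH(COOCH3): ester, 1 C=O (running total 7).
CH(CONH2): amide, 1 C=O (running total 8).

8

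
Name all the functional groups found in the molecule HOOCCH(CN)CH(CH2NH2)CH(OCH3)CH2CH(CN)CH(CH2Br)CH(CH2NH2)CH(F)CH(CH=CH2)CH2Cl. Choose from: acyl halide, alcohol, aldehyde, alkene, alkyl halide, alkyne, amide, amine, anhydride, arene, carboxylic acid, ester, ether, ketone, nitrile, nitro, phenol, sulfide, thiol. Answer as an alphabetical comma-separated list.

alkene, alkyl halide, amine, carboxylic acid, ether, nitrile

–COOH: carbonyl C bonded to –OH and C → carboxylic acid (the –OH is not a separate alcohol).
pendant –C≡N: nitrile.
pendant –CH2NH2: N on sp³ C, no adjacent C=O → amine.
pendant –OCH3: C–O–C with sp³ C, no adjacent C=O → ether.
pendant –C≡N: nitrile.
pendant –CH2X: halogen on sp³ carbon → alkyl halide.
pendant –CH2NH2: N on sp³ C, no adjacent C=O → amine.
halogen on an sp³ carbon → alkyl halide.
pendant –CH=CH2: C=C double bond → alkene.
halogen on an sp³ carbon → alkyl halide.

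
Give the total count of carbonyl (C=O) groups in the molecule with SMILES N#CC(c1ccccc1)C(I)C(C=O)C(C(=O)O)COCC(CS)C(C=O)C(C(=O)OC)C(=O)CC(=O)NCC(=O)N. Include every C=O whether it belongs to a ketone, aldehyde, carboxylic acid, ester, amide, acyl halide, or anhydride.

7

CH(CHO): aldehyde, 1 C=O (running total 1).
CH(COOH): carboxylic acid, 1 C=O (running total 2).
CH(CHO): aldehyde, 1 C=O (running total 3).
CH(COOCH3): ester, 1 C=O (running total 4).
CO: ketone, 1 C=O (running total 5).
CH2CONHCH2: amide, 1 C=O (running total 6).
CONH2: amide, 1 C=O (running total 7).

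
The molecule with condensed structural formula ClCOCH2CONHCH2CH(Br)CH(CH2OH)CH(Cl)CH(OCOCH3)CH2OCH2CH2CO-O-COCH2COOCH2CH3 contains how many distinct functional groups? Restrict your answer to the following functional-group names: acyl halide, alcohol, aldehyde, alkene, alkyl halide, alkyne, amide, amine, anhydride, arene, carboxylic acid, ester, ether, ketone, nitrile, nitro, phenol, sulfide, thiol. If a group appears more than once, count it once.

7

Working along the chain:
  ClCO: –C(=O)Cl: carbonyl C bonded to C and to a halogen → acyl halide (not alkyl halide).
  CH2CONHCH2: –C(=O)–N– linkage → amide (the N is not an amine).
  CH(Br): halogen on an sp³ carbon → alkyl halide.
  CH(CH2OH): pendant –CH2OH on an sp³ backbone C → alcohol.
  CH(Cl): halogen on an sp³ carbon → alkyl halide.
  CH(OCOCH3): pendant –OC(=O)CH3: an acyloxy group → ester.
  CH2OCH2: C–O–C with sp³ carbons on both sides and no adjacent C=O → ether.
  CH2CO-O-COCH2: two acyl groups sharing one oxygen, –C(=O)–O–C(=O)– → anhydride.
  COOCH2CH3: –C(=O)OCH2CH3: carbonyl C bonded to C and to –OEt → ester.
Distinct types present: acyl halide, alcohol, alkyl halide, amide, anhydride, ester, ether.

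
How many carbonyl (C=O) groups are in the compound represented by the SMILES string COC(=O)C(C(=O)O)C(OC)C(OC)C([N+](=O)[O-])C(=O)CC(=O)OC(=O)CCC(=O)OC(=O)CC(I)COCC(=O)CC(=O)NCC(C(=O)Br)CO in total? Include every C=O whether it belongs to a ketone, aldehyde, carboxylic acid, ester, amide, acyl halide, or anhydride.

10

CH3OOC: ester, 1 C=O (running total 1).
CH(COOH): carboxylic acid, 1 C=O (running total 2).
CO: ketone, 1 C=O (running total 3).
CH2CO-O-COCH2: anhydride, 2 C=O (running total 5).
CH2CO-O-COCH2: anhydride, 2 C=O (running total 7).
CO: ketone, 1 C=O (running total 8).
CH2CONHCH2: amide, 1 C=O (running total 9).
CH(COBr): acyl halide, 1 C=O (running total 10).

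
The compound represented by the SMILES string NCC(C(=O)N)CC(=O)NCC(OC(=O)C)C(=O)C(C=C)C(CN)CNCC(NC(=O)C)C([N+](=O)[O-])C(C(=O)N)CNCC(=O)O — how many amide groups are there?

Working along the chain:
  H2NCH2: –NH2 on an sp³ carbon with no adjacent C=O → amine.
  CH(CONH2): pendant –CONH2: carbonyl C bonded to C and N → amide.
  CH2CONHCH2: –C(=O)–N– linkage → amide (the N is not an amine).
  CH(OCOCH3): pendant –OC(=O)CH3: an acyloxy group → ester.
  CO: –C(=O)– with carbon on both sides → ketone.
  CH(CH=CH2): pendant –CH=CH2: C=C double bond → alkene.
  CH(CH2NH2): pendant –CH2NH2: N on sp³ C, no adjacent C=O → amine.
  CH2NHCH2: C–N–C with sp³ carbons and no adjacent C=O → amine (secondary).
  CH(NHCOCH3): pendant –NHC(=O)CH3: N bonded to a carbonyl → amide (not amine).
  CH(NO2): –NO2 on an sp³ carbon → nitro (the N=O is not a carbonyl).
  CH(CONH2): pendant –CONH2: carbonyl C bonded to C and N → amide.
  CH2NHCH2: C–N–C with sp³ carbons and no adjacent C=O → amine (secondary).
  COOH: –COOH: carbonyl C bonded to –OH and C → carboxylic acid (the –OH is not a separate alcohol).
Amide appears at: CH(CONH2), CH2CONHCH2, CH(NHCOCH3), CH(CONH2) → 4.

4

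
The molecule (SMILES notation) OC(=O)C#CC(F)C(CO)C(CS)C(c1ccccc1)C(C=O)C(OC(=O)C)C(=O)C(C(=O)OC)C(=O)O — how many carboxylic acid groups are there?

2

–COOH: carbonyl C bonded to –OH and C → carboxylic acid (the –OH is not a separate alcohol).
C≡C triple bond → alkyne.
halogen on an sp³ carbon → alkyl halide.
pendant –CH2OH on an sp³ backbone C → alcohol.
pendant –CH2SH → thiol.
pendant –C6H5: benzene ring → arene.
pendant –CHO: carbonyl C bonded to C and H → aldehyde.
pendant –OC(=O)CH3: an acyloxy group → ester.
–C(=O)– with carbon on both sides → ketone.
pendant –COOCH3: carbonyl C bonded to C and –OCH3 → ester.
–COOH: carbonyl C bonded to –OH and C → carboxylic acid (the –OH is not a separate alcohol).
Carboxylic acid appears at: HOOC, COOH → 2.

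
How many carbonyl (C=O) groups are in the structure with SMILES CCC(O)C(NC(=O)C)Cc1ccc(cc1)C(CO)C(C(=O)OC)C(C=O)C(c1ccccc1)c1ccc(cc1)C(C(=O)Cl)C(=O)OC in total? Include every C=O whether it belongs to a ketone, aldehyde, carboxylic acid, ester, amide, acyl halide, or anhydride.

5

CH(NHCOCH3): amide, 1 C=O (running total 1).
CH(COOCH3): ester, 1 C=O (running total 2).
CH(CHO): aldehyde, 1 C=O (running total 3).
CH(COCl): acyl halide, 1 C=O (running total 4).
COOCH3: ester, 1 C=O (running total 5).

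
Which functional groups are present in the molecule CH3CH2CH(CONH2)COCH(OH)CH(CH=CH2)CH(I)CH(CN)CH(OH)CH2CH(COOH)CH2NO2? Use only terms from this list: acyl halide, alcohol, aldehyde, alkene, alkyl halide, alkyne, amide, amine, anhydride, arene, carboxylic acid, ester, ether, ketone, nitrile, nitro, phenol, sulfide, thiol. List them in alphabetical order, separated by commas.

pendant –CONH2: carbonyl C bonded to C and N → amide.
–C(=O)– with carbon on both sides → ketone.
–OH on an sp³ carbon → alcohol (secondary).
pendant –CH=CH2: C=C double bond → alkene.
halogen on an sp³ carbon → alkyl halide.
pendant –C≡N: nitrile.
–OH on an sp³ carbon → alcohol (secondary).
pendant –COOH: carbonyl C bonded to C and –OH → carboxylic acid.
–NO2 on carbon → nitro group.

alcohol, alkene, alkyl halide, amide, carboxylic acid, ketone, nitrile, nitro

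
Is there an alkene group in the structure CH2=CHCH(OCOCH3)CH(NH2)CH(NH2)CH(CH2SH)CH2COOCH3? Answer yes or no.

Taking each segment in turn:
  CH2=CH: C=C double bond → alkene.
  CH(OCOCH3): pendant –OC(=O)CH3: an acyloxy group → ester.
  CH(NH2): –NH2 on an sp³ carbon with no adjacent C=O → amine.
  CH(NH2): –NH2 on an sp³ carbon with no adjacent C=O → amine.
  CH(CH2SH): pendant –CH2SH → thiol.
  COOCH3: –C(=O)OCH3: carbonyl C bonded to C and to –OCH3 → ester (not ketone + ether).
The CH2=CH segment supplies the alkene: C=C double bond → alkene.

yes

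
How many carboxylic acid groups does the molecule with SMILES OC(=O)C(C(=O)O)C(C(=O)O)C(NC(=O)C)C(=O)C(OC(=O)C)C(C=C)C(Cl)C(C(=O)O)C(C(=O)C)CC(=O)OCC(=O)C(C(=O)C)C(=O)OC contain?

4

–COOH: carbonyl C bonded to –OH and C → carboxylic acid (the –OH is not a separate alcohol).
pendant –COOH: carbonyl C bonded to C and –OH → carboxylic acid.
pendant –COOH: carbonyl C bonded to C and –OH → carboxylic acid.
pendant –NHC(=O)CH3: N bonded to a carbonyl → amide (not amine).
–C(=O)– with carbon on both sides → ketone.
pendant –OC(=O)CH3: an acyloxy group → ester.
pendant –CH=CH2: C=C double bond → alkene.
halogen on an sp³ carbon → alkyl halide.
pendant –COOH: carbonyl C bonded to C and –OH → carboxylic acid.
pendant –COCH3: carbonyl C bonded to two carbons → ketone.
–C(=O)–O–C with C on the carbonyl side → ester.
–C(=O)– with carbon on both sides → ketone.
pendant –COCH3: carbonyl C bonded to two carbons → ketone.
–C(=O)OCH3: carbonyl C bonded to C and to –OCH3 → ester (not ketone + ether).
Carboxylic acid appears at: HOOC, CH(COOH), CH(COOH), CH(COOH) → 4.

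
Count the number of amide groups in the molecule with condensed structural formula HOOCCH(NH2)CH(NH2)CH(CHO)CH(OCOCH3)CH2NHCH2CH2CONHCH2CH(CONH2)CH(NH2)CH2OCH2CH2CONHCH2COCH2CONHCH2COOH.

4

–COOH: carbonyl C bonded to –OH and C → carboxylic acid (the –OH is not a separate alcohol).
–NH2 on an sp³ carbon with no adjacent C=O → amine.
–NH2 on an sp³ carbon with no adjacent C=O → amine.
pendant –CHO: carbonyl C bonded to C and H → aldehyde.
pendant –OC(=O)CH3: an acyloxy group → ester.
C–N–C with sp³ carbons and no adjacent C=O → amine (secondary).
–C(=O)–N– linkage → amide (the N is not an amine).
pendant –CONH2: carbonyl C bonded to C and N → amide.
–NH2 on an sp³ carbon with no adjacent C=O → amine.
C–O–C with sp³ carbons on both sides and no adjacent C=O → ether.
–C(=O)–N– linkage → amide (the N is not an amine).
–C(=O)– with carbon on both sides → ketone.
–C(=O)–N– linkage → amide (the N is not an amine).
–COOH: carbonyl C bonded to –OH and C → carboxylic acid (the –OH is not a separate alcohol).
Amide appears at: CH2CONHCH2, CH(CONH2), CH2CONHCH2, CH2CONHCH2 → 4.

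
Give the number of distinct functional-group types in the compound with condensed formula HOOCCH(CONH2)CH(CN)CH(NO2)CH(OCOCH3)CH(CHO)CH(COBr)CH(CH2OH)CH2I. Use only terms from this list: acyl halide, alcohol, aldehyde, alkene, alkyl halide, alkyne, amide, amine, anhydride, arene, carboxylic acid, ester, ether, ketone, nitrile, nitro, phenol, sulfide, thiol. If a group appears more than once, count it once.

Reading the structure from left to right:
  HOOC: –COOH: carbonyl C bonded to –OH and C → carboxylic acid (the –OH is not a separate alcohol).
  CH(CONH2): pendant –CONH2: carbonyl C bonded to C and N → amide.
  CH(CN): pendant –C≡N: nitrile.
  CH(NO2): –NO2 on an sp³ carbon → nitro (the N=O is not a carbonyl).
  CH(OCOCH3): pendant –OC(=O)CH3: an acyloxy group → ester.
  CH(CHO): pendant –CHO: carbonyl C bonded to C and H → aldehyde.
  CH(COBr): pendant –C(=O)X: carbonyl C bonded to C and halogen → acyl halide.
  CH(CH2OH): pendant –CH2OH on an sp³ backbone C → alcohol.
  CH2I: halogen on an sp³ carbon → alkyl halide.
Distinct types present: acyl halide, alcohol, aldehyde, alkyl halide, amide, carboxylic acid, ester, nitrile, nitro.

9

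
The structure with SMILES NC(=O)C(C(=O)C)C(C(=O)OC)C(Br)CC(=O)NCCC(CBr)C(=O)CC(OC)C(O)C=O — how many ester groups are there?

1

Taking each segment in turn:
  H2NCO: –C(=O)NH2: carbonyl C bonded to C and to N → amide (the N is not a separate amine).
  CH(COCH3): pendant –COCH3: carbonyl C bonded to two carbons → ketone.
  CH(COOCH3): pendant –COOCH3: carbonyl C bonded to C and –OCH3 → ester.
  CH(Br): halogen on an sp³ carbon → alkyl halide.
  CH2CONHCH2: –C(=O)–N– linkage → amide (the N is not an amine).
  CH(CH2Br): pendant –CH2X: halogen on sp³ carbon → alkyl halide.
  CO: –C(=O)– with carbon on both sides → ketone.
  CH(OCH3): pendant –OCH3: C–O–C with sp³ C, no adjacent C=O → ether.
  CH(OH): –OH on an sp³ carbon → alcohol (secondary).
  CHO: terminal –CHO: carbonyl C bonded to H and C → aldehyde.
Ester appears at: CH(COOCH3) → 1.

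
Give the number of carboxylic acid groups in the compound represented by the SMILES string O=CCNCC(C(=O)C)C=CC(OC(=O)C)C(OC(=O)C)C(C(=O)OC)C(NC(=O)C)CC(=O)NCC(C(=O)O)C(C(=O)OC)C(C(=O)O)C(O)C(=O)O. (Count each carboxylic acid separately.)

3

terminal –CHO: carbonyl C bonded to H and C → aldehyde.
C–N–C with sp³ carbons and no adjacent C=O → amine (secondary).
pendant –COCH3: carbonyl C bonded to two carbons → ketone.
C=C double bond → alkene.
pendant –OC(=O)CH3: an acyloxy group → ester.
pendant –OC(=O)CH3: an acyloxy group → ester.
pendant –COOCH3: carbonyl C bonded to C and –OCH3 → ester.
pendant –NHC(=O)CH3: N bonded to a carbonyl → amide (not amine).
–C(=O)–N– linkage → amide (the N is not an amine).
pendant –COOH: carbonyl C bonded to C and –OH → carboxylic acid.
pendant –COOCH3: carbonyl C bonded to C and –OCH3 → ester.
pendant –COOH: carbonyl C bonded to C and –OH → carboxylic acid.
–OH on an sp³ carbon → alcohol (secondary).
–COOH: carbonyl C bonded to –OH and C → carboxylic acid (the –OH is not a separate alcohol).
Carboxylic acid appears at: CH(COOH), CH(COOH), COOH → 3.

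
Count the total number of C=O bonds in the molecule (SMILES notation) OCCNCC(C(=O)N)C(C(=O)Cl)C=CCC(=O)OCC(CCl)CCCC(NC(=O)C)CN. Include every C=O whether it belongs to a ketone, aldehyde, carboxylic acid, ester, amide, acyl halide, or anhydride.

4

CH(CONH2): amide, 1 C=O (running total 1).
CH(COCl): acyl halide, 1 C=O (running total 2).
CH2COOCH2: ester, 1 C=O (running total 3).
CH(NHCOCH3): amide, 1 C=O (running total 4).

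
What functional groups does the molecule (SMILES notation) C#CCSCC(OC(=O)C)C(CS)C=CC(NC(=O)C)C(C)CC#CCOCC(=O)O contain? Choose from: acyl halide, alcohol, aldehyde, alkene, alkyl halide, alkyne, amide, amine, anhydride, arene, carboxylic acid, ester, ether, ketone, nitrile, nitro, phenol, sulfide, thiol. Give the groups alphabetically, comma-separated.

Taking each segment in turn:
  HC≡C: C≡C triple bond → alkyne.
  CH2SCH2: C–S–C linkage → sulfide (thioether).
  CH(OCOCH3): pendant –OC(=O)CH3: an acyloxy group → ester.
  CH(CH2SH): pendant –CH2SH → thiol.
  CH=CH: C=C double bond → alkene.
  CH(NHCOCH3): pendant –NHC(=O)CH3: N bonded to a carbonyl → amide (not amine).
  C≡C: C≡C triple bond → alkyne.
  CH2OCH2: C–O–C with sp³ carbons on both sides and no adjacent C=O → ether.
  COOH: –COOH: carbonyl C bonded to –OH and C → carboxylic acid (the –OH is not a separate alcohol).

alkene, alkyne, amide, carboxylic acid, ester, ether, sulfide, thiol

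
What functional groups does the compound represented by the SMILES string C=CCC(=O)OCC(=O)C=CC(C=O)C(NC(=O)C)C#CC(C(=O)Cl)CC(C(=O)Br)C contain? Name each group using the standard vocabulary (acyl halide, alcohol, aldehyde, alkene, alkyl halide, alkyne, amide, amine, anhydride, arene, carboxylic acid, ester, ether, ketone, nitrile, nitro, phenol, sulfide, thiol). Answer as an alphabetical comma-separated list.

Taking each segment in turn:
  CH2=CH: C=C double bond → alkene.
  CH2COOCH2: –C(=O)–O–C with C on the carbonyl side → ester.
  CO: –C(=O)– with carbon on both sides → ketone.
  CH=CH: C=C double bond → alkene.
  CH(CHO): pendant –CHO: carbonyl C bonded to C and H → aldehyde.
  CH(NHCOCH3): pendant –NHC(=O)CH3: N bonded to a carbonyl → amide (not amine).
  C≡C: C≡C triple bond → alkyne.
  CH(COCl): pendant –C(=O)X: carbonyl C bonded to C and halogen → acyl halide.
  CH(COBr): pendant –C(=O)X: carbonyl C bonded to C and halogen → acyl halide.

acyl halide, aldehyde, alkene, alkyne, amide, ester, ketone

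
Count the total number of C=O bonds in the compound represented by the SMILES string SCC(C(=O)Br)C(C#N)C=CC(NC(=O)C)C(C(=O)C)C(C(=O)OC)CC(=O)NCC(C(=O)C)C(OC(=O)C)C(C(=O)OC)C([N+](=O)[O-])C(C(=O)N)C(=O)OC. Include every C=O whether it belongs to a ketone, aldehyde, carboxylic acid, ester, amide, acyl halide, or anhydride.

10

CH(COBr): acyl halide, 1 C=O (running total 1).
CH(NHCOCH3): amide, 1 C=O (running total 2).
CH(COCH3): ketone, 1 C=O (running total 3).
CH(COOCH3): ester, 1 C=O (running total 4).
CH2CONHCH2: amide, 1 C=O (running total 5).
CH(COCH3): ketone, 1 C=O (running total 6).
CH(OCOCH3): ester, 1 C=O (running total 7).
CH(COOCH3): ester, 1 C=O (running total 8).
CH(CONH2): amide, 1 C=O (running total 9).
COOCH3: ester, 1 C=O (running total 10).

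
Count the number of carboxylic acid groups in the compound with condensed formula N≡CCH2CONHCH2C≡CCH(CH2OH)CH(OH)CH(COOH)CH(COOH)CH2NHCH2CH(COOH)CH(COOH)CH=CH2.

Reading the structure from left to right:
  N≡C: N≡C–: carbon triple-bonded to nitrogen → nitrile.
  CH2CONHCH2: –C(=O)–N– linkage → amide (the N is not an amine).
  C≡C: C≡C triple bond → alkyne.
  CH(CH2OH): pendant –CH2OH on an sp³ backbone C → alcohol.
  CH(OH): –OH on an sp³ carbon → alcohol (secondary).
  CH(COOH): pendant –COOH: carbonyl C bonded to C and –OH → carboxylic acid.
  CH(COOH): pendant –COOH: carbonyl C bonded to C and –OH → carboxylic acid.
  CH2NHCH2: C–N–C with sp³ carbons and no adjacent C=O → amine (secondary).
  CH(COOH): pendant –COOH: carbonyl C bonded to C and –OH → carboxylic acid.
  CH(COOH): pendant –COOH: carbonyl C bonded to C and –OH → carboxylic acid.
  CH=CH2: C=C double bond → alkene.
Carboxylic acid appears at: CH(COOH), CH(COOH), CH(COOH), CH(COOH) → 4.

4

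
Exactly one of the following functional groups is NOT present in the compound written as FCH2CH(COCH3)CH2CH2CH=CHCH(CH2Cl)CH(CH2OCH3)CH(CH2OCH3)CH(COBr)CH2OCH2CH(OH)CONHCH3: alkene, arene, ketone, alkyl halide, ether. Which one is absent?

arene

ketone: present (CH(COCH3) — pendant –COCH3: carbonyl C bonded to two carbons → ketone).
ether: present (CH(CH2OCH3) — pendant –CH2OCH3: C–O–C linkage → ether).
alkyl halide: present (FCH2 — halogen on an sp³ carbon → alkyl halide).
alkene: present (CH=CH — C=C double bond → alkene).
arene: no segment matches this pattern.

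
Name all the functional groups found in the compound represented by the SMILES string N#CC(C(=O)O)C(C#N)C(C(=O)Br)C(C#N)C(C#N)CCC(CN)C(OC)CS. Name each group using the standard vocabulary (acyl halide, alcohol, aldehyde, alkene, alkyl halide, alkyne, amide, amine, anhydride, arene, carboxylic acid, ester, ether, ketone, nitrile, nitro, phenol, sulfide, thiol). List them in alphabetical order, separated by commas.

acyl halide, amine, carboxylic acid, ether, nitrile, thiol

Reading the structure from left to right:
  N≡C: N≡C–: carbon triple-bonded to nitrogen → nitrile.
  CH(COOH): pendant –COOH: carbonyl C bonded to C and –OH → carboxylic acid.
  CH(CN): pendant –C≡N: nitrile.
  CH(COBr): pendant –C(=O)X: carbonyl C bonded to C and halogen → acyl halide.
  CH(CN): pendant –C≡N: nitrile.
  CH(CN): pendant –C≡N: nitrile.
  CH(CH2NH2): pendant –CH2NH2: N on sp³ C, no adjacent C=O → amine.
  CH(OCH3): pendant –OCH3: C–O–C with sp³ C, no adjacent C=O → ether.
  CH2SH: –SH on an sp³ carbon → thiol.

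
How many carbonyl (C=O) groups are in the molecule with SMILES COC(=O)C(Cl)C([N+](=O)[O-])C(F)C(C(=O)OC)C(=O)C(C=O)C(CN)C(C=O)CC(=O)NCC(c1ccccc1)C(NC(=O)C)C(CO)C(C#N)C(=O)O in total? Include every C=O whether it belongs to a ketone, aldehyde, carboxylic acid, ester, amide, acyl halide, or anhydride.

CH3OOC: ester, 1 C=O (running total 1).
CH(COOCH3): ester, 1 C=O (running total 2).
CO: ketone, 1 C=O (running total 3).
CH(CHO): aldehyde, 1 C=O (running total 4).
CH(CHO): aldehyde, 1 C=O (running total 5).
CH2CONHCH2: amide, 1 C=O (running total 6).
CH(NHCOCH3): amide, 1 C=O (running total 7).
COOH: carboxylic acid, 1 C=O (running total 8).

8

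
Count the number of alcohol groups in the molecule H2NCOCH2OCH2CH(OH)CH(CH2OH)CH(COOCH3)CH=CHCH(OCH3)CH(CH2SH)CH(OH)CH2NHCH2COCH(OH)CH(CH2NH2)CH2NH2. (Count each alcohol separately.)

–C(=O)NH2: carbonyl C bonded to C and to N → amide (the N is not a separate amine).
C–O–C with sp³ carbons on both sides and no adjacent C=O → ether.
–OH on an sp³ carbon → alcohol (secondary).
pendant –CH2OH on an sp³ backbone C → alcohol.
pendant –COOCH3: carbonyl C bonded to C and –OCH3 → ester.
C=C double bond → alkene.
pendant –OCH3: C–O–C with sp³ C, no adjacent C=O → ether.
pendant –CH2SH → thiol.
–OH on an sp³ carbon → alcohol (secondary).
C–N–C with sp³ carbons and no adjacent C=O → amine (secondary).
–C(=O)– with carbon on both sides → ketone.
–OH on an sp³ carbon → alcohol (secondary).
pendant –CH2NH2: N on sp³ C, no adjacent C=O → amine.
–NH2 on an sp³ carbon with no adjacent C=O → amine.
Alcohol appears at: CH(OH), CH(CH2OH), CH(OH), CH(OH) → 4.

4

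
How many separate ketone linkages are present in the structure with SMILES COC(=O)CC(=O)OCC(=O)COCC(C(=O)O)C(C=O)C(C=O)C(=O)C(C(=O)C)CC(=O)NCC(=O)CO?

Taking each segment in turn:
  CH3OOC: CH3O–C(=O)–: carbonyl C bonded to C and to –OCH3 → ester (not ketone + ether).
  CH2COOCH2: –C(=O)–O–C with C on the carbonyl side → ester.
  CO: –C(=O)– with carbon on both sides → ketone.
  CH2OCH2: C–O–C with sp³ carbons on both sides and no adjacent C=O → ether.
  CH(COOH): pendant –COOH: carbonyl C bonded to C and –OH → carboxylic acid.
  CH(CHO): pendant –CHO: carbonyl C bonded to C and H → aldehyde.
  CH(CHO): pendant –CHO: carbonyl C bonded to C and H → aldehyde.
  CO: –C(=O)– with carbon on both sides → ketone.
  CH(COCH3): pendant –COCH3: carbonyl C bonded to two carbons → ketone.
  CH2CONHCH2: –C(=O)–N– linkage → amide (the N is not an amine).
  CO: –C(=O)– with carbon on both sides → ketone.
  CH2OH: –OH on an sp³ carbon → alcohol.
Ketone appears at: CO, CO, CH(COCH3), CO → 4.

4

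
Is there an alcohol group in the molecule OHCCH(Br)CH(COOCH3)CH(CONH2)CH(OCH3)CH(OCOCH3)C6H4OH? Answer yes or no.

no

Working along the chain:
  OHC: terminal –CHO: carbonyl C bonded to H and C → aldehyde.
  CH(Br): halogen on an sp³ carbon → alkyl halide.
  CH(COOCH3): pendant –COOCH3: carbonyl C bonded to C and –OCH3 → ester.
  CH(CONH2): pendant –CONH2: carbonyl C bonded to C and N → amide.
  CH(OCH3): pendant –OCH3: C–O–C with sp³ C, no adjacent C=O → ether.
  CH(OCOCH3): pendant –OC(=O)CH3: an acyloxy group → ester.
  C6H4OH: –OH attached directly to an aromatic ring → phenol (not alcohol); the ring itself is an arene.
In C6H4OH, the –OH is on an aromatic ring carbon; that is a phenol, not an alcohol.
The groups actually present are: aldehyde, alkyl halide, amide, arene, ester, ether, phenol.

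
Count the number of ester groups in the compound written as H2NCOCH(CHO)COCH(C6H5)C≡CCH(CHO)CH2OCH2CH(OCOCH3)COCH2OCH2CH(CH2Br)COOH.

1

Taking each segment in turn:
  H2NCO: –C(=O)NH2: carbonyl C bonded to C and to N → amide (the N is not a separate amine).
  CH(CHO): pendant –CHO: carbonyl C bonded to C and H → aldehyde.
  CO: –C(=O)– with carbon on both sides → ketone.
  CH(C6H5): pendant –C6H5: benzene ring → arene.
  C≡C: C≡C triple bond → alkyne.
  CH(CHO): pendant –CHO: carbonyl C bonded to C and H → aldehyde.
  CH2OCH2: C–O–C with sp³ carbons on both sides and no adjacent C=O → ether.
  CH(OCOCH3): pendant –OC(=O)CH3: an acyloxy group → ester.
  CO: –C(=O)– with carbon on both sides → ketone.
  CH2OCH2: C–O–C with sp³ carbons on both sides and no adjacent C=O → ether.
  CH(CH2Br): pendant –CH2X: halogen on sp³ carbon → alkyl halide.
  COOH: –COOH: carbonyl C bonded to –OH and C → carboxylic acid (the –OH is not a separate alcohol).
Ester appears at: CH(OCOCH3) → 1.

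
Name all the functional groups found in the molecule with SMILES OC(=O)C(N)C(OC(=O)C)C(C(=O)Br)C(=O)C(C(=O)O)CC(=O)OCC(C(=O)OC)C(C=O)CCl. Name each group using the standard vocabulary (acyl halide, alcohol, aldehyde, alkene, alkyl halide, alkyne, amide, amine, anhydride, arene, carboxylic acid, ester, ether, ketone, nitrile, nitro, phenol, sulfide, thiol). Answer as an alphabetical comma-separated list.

acyl halide, aldehyde, alkyl halide, amine, carboxylic acid, ester, ketone

Reading the structure from left to right:
  HOOC: –COOH: carbonyl C bonded to –OH and C → carboxylic acid (the –OH is not a separate alcohol).
  CH(NH2): –NH2 on an sp³ carbon with no adjacent C=O → amine.
  CH(OCOCH3): pendant –OC(=O)CH3: an acyloxy group → ester.
  CH(COBr): pendant –C(=O)X: carbonyl C bonded to C and halogen → acyl halide.
  CO: –C(=O)– with carbon on both sides → ketone.
  CH(COOH): pendant –COOH: carbonyl C bonded to C and –OH → carboxylic acid.
  CH2COOCH2: –C(=O)–O–C with C on the carbonyl side → ester.
  CH(COOCH3): pendant –COOCH3: carbonyl C bonded to C and –OCH3 → ester.
  CH(CHO): pendant –CHO: carbonyl C bonded to C and H → aldehyde.
  CH2Cl: halogen on an sp³ carbon → alkyl halide.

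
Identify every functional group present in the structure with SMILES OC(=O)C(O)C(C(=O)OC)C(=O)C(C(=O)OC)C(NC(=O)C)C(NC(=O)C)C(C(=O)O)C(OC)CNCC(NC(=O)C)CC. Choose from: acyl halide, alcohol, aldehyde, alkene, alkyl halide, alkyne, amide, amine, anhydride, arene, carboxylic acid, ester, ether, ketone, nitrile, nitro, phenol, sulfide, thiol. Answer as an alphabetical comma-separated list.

–COOH: carbonyl C bonded to –OH and C → carboxylic acid (the –OH is not a separate alcohol).
–OH on an sp³ carbon → alcohol (secondary).
pendant –COOCH3: carbonyl C bonded to C and –OCH3 → ester.
–C(=O)– with carbon on both sides → ketone.
pendant –COOCH3: carbonyl C bonded to C and –OCH3 → ester.
pendant –NHC(=O)CH3: N bonded to a carbonyl → amide (not amine).
pendant –NHC(=O)CH3: N bonded to a carbonyl → amide (not amine).
pendant –COOH: carbonyl C bonded to C and –OH → carboxylic acid.
pendant –OCH3: C–O–C with sp³ C, no adjacent C=O → ether.
C–N–C with sp³ carbons and no adjacent C=O → amine (secondary).
pendant –NHC(=O)CH3: N bonded to a carbonyl → amide (not amine).

alcohol, amide, amine, carboxylic acid, ester, ether, ketone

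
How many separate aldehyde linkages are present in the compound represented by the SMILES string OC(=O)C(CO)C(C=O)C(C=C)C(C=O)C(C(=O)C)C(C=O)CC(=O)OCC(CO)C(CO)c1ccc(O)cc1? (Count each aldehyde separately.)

Taking each segment in turn:
  HOOC: –COOH: carbonyl C bonded to –OH and C → carboxylic acid (the –OH is not a separate alcohol).
  CH(CH2OH): pendant –CH2OH on an sp³ backbone C → alcohol.
  CH(CHO): pendant –CHO: carbonyl C bonded to C and H → aldehyde.
  CH(CH=CH2): pendant –CH=CH2: C=C double bond → alkene.
  CH(CHO): pendant –CHO: carbonyl C bonded to C and H → aldehyde.
  CH(COCH3): pendant –COCH3: carbonyl C bonded to two carbons → ketone.
  CH(CHO): pendant –CHO: carbonyl C bonded to C and H → aldehyde.
  CH2COOCH2: –C(=O)–O–C with C on the carbonyl side → ester.
  CH(CH2OH): pendant –CH2OH on an sp³ backbone C → alcohol.
  CH(CH2OH): pendant –CH2OH on an sp³ backbone C → alcohol.
  C6H4OH: –OH attached directly to an aromatic ring → phenol (not alcohol); the ring itself is an arene.
Aldehyde appears at: CH(CHO), CH(CHO), CH(CHO) → 3.

3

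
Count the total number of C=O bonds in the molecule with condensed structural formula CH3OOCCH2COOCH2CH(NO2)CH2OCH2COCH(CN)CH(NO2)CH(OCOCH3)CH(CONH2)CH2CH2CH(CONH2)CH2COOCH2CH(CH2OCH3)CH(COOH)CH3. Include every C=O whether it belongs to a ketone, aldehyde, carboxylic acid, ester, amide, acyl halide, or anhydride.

CH3OOC: ester, 1 C=O (running total 1).
CH2COOCH2: ester, 1 C=O (running total 2).
CO: ketone, 1 C=O (running total 3).
CH(OCOCH3): ester, 1 C=O (running total 4).
CH(CONH2): amide, 1 C=O (running total 5).
CH(CONH2): amide, 1 C=O (running total 6).
CH2COOCH2: ester, 1 C=O (running total 7).
CH(COOH): carboxylic acid, 1 C=O (running total 8).

8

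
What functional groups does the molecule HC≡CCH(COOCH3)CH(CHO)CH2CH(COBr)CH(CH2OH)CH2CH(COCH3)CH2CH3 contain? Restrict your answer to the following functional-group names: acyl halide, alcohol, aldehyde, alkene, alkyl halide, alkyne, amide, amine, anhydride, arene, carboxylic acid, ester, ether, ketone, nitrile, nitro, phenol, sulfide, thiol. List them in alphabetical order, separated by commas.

C≡C triple bond → alkyne.
pendant –COOCH3: carbonyl C bonded to C and –OCH3 → ester.
pendant –CHO: carbonyl C bonded to C and H → aldehyde.
pendant –C(=O)X: carbonyl C bonded to C and halogen → acyl halide.
pendant –CH2OH on an sp³ backbone C → alcohol.
pendant –COCH3: carbonyl C bonded to two carbons → ketone.

acyl halide, alcohol, aldehyde, alkyne, ester, ketone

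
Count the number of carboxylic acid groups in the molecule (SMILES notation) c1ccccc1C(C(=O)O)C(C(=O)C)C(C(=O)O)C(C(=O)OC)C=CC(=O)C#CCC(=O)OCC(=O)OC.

C6H5– phenyl ring → arene.
pendant –COOH: carbonyl C bonded to C and –OH → carboxylic acid.
pendant –COCH3: carbonyl C bonded to two carbons → ketone.
pendant –COOH: carbonyl C bonded to C and –OH → carboxylic acid.
pendant –COOCH3: carbonyl C bonded to C and –OCH3 → ester.
C=C double bond → alkene.
–C(=O)– with carbon on both sides → ketone.
C≡C triple bond → alkyne.
–C(=O)–O–C with C on the carbonyl side → ester.
–C(=O)OCH3: carbonyl C bonded to C and to –OCH3 → ester (not ketone + ether).
Carboxylic acid appears at: CH(COOH), CH(COOH) → 2.

2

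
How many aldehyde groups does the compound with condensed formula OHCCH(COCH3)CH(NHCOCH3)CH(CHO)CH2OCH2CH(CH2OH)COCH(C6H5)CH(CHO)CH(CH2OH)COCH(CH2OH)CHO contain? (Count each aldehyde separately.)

Working along the chain:
  OHC: terminal –CHO: carbonyl C bonded to H and C → aldehyde.
  CH(COCH3): pendant –COCH3: carbonyl C bonded to two carbons → ketone.
  CH(NHCOCH3): pendant –NHC(=O)CH3: N bonded to a carbonyl → amide (not amine).
  CH(CHO): pendant –CHO: carbonyl C bonded to C and H → aldehyde.
  CH2OCH2: C–O–C with sp³ carbons on both sides and no adjacent C=O → ether.
  CH(CH2OH): pendant –CH2OH on an sp³ backbone C → alcohol.
  CO: –C(=O)– with carbon on both sides → ketone.
  CH(C6H5): pendant –C6H5: benzene ring → arene.
  CH(CHO): pendant –CHO: carbonyl C bonded to C and H → aldehyde.
  CH(CH2OH): pendant –CH2OH on an sp³ backbone C → alcohol.
  CO: –C(=O)– with carbon on both sides → ketone.
  CH(CH2OH): pendant –CH2OH on an sp³ backbone C → alcohol.
  CHO: terminal –CHO: carbonyl C bonded to H and C → aldehyde.
Aldehyde appears at: OHC, CH(CHO), CH(CHO), CHO → 4.

4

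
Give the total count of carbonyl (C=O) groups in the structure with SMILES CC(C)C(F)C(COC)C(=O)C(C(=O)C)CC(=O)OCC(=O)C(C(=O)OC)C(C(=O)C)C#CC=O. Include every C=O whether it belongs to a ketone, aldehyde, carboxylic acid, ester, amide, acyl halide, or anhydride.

7

CO: ketone, 1 C=O (running total 1).
CH(COCH3): ketone, 1 C=O (running total 2).
CH2COOCH2: ester, 1 C=O (running total 3).
CO: ketone, 1 C=O (running total 4).
CH(COOCH3): ester, 1 C=O (running total 5).
CH(COCH3): ketone, 1 C=O (running total 6).
CHO: aldehyde, 1 C=O (running total 7).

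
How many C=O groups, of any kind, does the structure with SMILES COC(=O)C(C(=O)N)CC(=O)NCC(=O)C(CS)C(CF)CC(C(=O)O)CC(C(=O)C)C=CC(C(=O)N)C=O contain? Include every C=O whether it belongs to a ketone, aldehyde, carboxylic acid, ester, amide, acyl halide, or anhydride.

8

CH3OOC: ester, 1 C=O (running total 1).
CH(CONH2): amide, 1 C=O (running total 2).
CH2CONHCH2: amide, 1 C=O (running total 3).
CO: ketone, 1 C=O (running total 4).
CH(COOH): carboxylic acid, 1 C=O (running total 5).
CH(COCH3): ketone, 1 C=O (running total 6).
CH(CONH2): amide, 1 C=O (running total 7).
CHO: aldehyde, 1 C=O (running total 8).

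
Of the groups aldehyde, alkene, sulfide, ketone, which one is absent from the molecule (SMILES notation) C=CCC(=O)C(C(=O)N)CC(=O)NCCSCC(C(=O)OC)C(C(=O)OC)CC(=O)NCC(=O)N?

aldehyde

sulfide: present (CH2SCH2 — C–S–C linkage → sulfide (thioether)).
ketone: present (CO — –C(=O)– with carbon on both sides → ketone).
alkene: present (CH2=CH — C=C double bond → alkene).
aldehyde: absent. In CO, the carbonyl carbon is bonded to two carbons, so it is a ketone, not an aldehyde.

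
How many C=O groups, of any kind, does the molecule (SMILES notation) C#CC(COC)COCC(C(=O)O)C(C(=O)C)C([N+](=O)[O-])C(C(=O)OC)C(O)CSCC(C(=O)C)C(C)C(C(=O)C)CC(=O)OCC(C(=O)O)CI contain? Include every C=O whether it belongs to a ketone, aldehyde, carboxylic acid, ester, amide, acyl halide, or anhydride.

7

CH(COOH): carboxylic acid, 1 C=O (running total 1).
CH(COCH3): ketone, 1 C=O (running total 2).
CH(COOCH3): ester, 1 C=O (running total 3).
CH(COCH3): ketone, 1 C=O (running total 4).
CH(COCH3): ketone, 1 C=O (running total 5).
CH2COOCH2: ester, 1 C=O (running total 6).
CH(COOH): carboxylic acid, 1 C=O (running total 7).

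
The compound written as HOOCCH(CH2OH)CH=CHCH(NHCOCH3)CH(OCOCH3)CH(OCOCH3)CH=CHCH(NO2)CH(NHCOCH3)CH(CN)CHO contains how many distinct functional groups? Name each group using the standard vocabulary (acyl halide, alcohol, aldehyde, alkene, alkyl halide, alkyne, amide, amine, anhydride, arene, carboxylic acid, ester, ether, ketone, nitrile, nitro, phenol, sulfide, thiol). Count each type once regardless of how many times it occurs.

Reading the structure from left to right:
  HOOC: –COOH: carbonyl C bonded to –OH and C → carboxylic acid (the –OH is not a separate alcohol).
  CH(CH2OH): pendant –CH2OH on an sp³ backbone C → alcohol.
  CH=CH: C=C double bond → alkene.
  CH(NHCOCH3): pendant –NHC(=O)CH3: N bonded to a carbonyl → amide (not amine).
  CH(OCOCH3): pendant –OC(=O)CH3: an acyloxy group → ester.
  CH(OCOCH3): pendant –OC(=O)CH3: an acyloxy group → ester.
  CH=CH: C=C double bond → alkene.
  CH(NO2): –NO2 on an sp³ carbon → nitro (the N=O is not a carbonyl).
  CH(NHCOCH3): pendant –NHC(=O)CH3: N bonded to a carbonyl → amide (not amine).
  CH(CN): pendant –C≡N: nitrile.
  CHO: terminal –CHO: carbonyl C bonded to H and C → aldehyde.
Distinct types present: alcohol, aldehyde, alkene, amide, carboxylic acid, ester, nitrile, nitro.

8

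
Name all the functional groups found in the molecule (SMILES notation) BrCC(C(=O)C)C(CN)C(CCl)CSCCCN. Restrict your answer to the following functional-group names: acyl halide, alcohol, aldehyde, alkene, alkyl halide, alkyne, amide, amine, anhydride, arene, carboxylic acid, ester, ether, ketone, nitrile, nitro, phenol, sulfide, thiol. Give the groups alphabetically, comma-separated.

halogen on an sp³ carbon → alkyl halide.
pendant –COCH3: carbonyl C bonded to two carbons → ketone.
pendant –CH2NH2: N on sp³ C, no adjacent C=O → amine.
pendant –CH2X: halogen on sp³ carbon → alkyl halide.
C–S–C linkage → sulfide (thioether).
–NH2 on an sp³ carbon with no adjacent C=O → amine.

alkyl halide, amine, ketone, sulfide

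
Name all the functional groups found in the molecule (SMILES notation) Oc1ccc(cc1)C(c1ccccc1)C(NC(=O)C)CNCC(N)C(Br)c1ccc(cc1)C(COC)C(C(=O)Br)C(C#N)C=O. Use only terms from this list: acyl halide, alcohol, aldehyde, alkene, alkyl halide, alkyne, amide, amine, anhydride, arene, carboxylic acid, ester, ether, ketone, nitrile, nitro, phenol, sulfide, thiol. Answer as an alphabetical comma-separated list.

acyl halide, aldehyde, alkyl halide, amide, amine, arene, ether, nitrile, phenol

Working along the chain:
  HOC6H4: –OH attached directly to an aromatic ring → phenol (not alcohol); the ring itself is an arene.
  CH(C6H5): pendant –C6H5: benzene ring → arene.
  CH(NHCOCH3): pendant –NHC(=O)CH3: N bonded to a carbonyl → amide (not amine).
  CH2NHCH2: C–N–C with sp³ carbons and no adjacent C=O → amine (secondary).
  CH(NH2): –NH2 on an sp³ carbon with no adjacent C=O → amine.
  CH(Br): halogen on an sp³ carbon → alkyl halide.
  C6H4: para-disubstituted benzene ring → arene.
  CH(CH2OCH3): pendant –CH2OCH3: C–O–C linkage → ether.
  CH(COBr): pendant –C(=O)X: carbonyl C bonded to C and halogen → acyl halide.
  CH(CN): pendant –C≡N: nitrile.
  CHO: terminal –CHO: carbonyl C bonded to H and C → aldehyde.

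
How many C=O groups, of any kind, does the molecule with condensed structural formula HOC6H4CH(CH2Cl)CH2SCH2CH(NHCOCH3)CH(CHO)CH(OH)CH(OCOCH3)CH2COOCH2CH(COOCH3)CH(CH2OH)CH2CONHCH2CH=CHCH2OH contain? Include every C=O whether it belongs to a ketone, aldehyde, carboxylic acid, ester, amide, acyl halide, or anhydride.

6

CH(NHCOCH3): amide, 1 C=O (running total 1).
CH(CHO): aldehyde, 1 C=O (running total 2).
CH(OCOCH3): ester, 1 C=O (running total 3).
CH2COOCH2: ester, 1 C=O (running total 4).
CH(COOCH3): ester, 1 C=O (running total 5).
CH2CONHCH2: amide, 1 C=O (running total 6).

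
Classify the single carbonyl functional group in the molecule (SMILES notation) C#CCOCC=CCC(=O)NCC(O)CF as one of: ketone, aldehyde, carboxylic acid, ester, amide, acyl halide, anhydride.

amide

The carbonyl is in the CH2CONHCH2 segment: –C(=O)–N– linkage → amide (the N is not an amine).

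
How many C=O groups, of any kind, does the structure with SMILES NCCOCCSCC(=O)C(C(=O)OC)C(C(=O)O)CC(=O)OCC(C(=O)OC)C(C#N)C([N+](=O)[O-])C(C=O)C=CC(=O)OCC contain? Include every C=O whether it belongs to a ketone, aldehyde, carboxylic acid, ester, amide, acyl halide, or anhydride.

CO: ketone, 1 C=O (running total 1).
CH(COOCH3): ester, 1 C=O (running total 2).
CH(COOH): carboxylic acid, 1 C=O (running total 3).
CH2COOCH2: ester, 1 C=O (running total 4).
CH(COOCH3): ester, 1 C=O (running total 5).
CH(CHO): aldehyde, 1 C=O (running total 6).
COOCH2CH3: ester, 1 C=O (running total 7).

7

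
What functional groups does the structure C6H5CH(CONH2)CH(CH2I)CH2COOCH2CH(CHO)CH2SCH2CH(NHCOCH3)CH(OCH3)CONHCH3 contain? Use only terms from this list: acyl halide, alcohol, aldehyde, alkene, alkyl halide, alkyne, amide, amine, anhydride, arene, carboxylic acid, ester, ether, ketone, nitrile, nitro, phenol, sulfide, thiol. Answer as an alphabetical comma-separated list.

Working along the chain:
  C6H5: C6H5– phenyl ring → arene.
  CH(CONH2): pendant –CONH2: carbonyl C bonded to C and N → amide.
  CH(CH2I): pendant –CH2X: halogen on sp³ carbon → alkyl halide.
  CH2COOCH2: –C(=O)–O–C with C on the carbonyl side → ester.
  CH(CHO): pendant –CHO: carbonyl C bonded to C and H → aldehyde.
  CH2SCH2: C–S–C linkage → sulfide (thioether).
  CH(NHCOCH3): pendant –NHC(=O)CH3: N bonded to a carbonyl → amide (not amine).
  CH(OCH3): pendant –OCH3: C–O–C with sp³ C, no adjacent C=O → ether.
  CONHCH3: –C(=O)NHCH3: carbonyl C bonded to C and to N → amide (the N is not an amine).

aldehyde, alkyl halide, amide, arene, ester, ether, sulfide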